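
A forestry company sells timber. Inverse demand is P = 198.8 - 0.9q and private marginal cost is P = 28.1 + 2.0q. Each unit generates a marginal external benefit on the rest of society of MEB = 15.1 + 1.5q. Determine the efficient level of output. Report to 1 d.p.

q* = 132.7

Social marginal cost = private MC − MEB = 13.0 + 0.5q.
Set SMC = demand: 13.0 + 0.5q = 198.8 - 0.9q → q* = 132.7143.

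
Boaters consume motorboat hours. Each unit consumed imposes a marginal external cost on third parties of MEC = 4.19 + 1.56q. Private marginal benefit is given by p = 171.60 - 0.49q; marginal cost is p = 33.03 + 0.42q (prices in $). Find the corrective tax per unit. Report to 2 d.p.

Social marginal benefit = demand − MEC = 167.41 - 2.05q.
Set SMB = MC: 167.41 - 2.05q = 33.03 + 0.42q → q* = 54.4049.
The Pigouvian tax equals MEC at q*: 4.19 + 1.56×54.4049 = 89.0616.

tax = $89.06 per unit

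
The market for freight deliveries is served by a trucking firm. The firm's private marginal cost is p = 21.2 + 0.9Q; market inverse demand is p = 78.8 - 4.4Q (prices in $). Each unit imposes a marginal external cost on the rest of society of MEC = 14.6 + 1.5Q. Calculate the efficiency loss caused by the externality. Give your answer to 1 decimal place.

Market equilibrium (private): 21.2 + 0.9Q = 78.8 - 4.4Q → Q_m = 10.8679.
Social marginal cost = private MC + MEC = 35.8 + 2.4Q.
Set SMC = demand: 35.8 + 2.4Q = 78.8 - 4.4Q → Q* = 6.3235.
Between Q* and Q_m the wedge SMC − demand runs linearly from 0 to MEC(Q_m), so the loss is a triangle.
DWL = ½ × 4.5444 × 30.9019 = 70.2153.

DWL = $70.2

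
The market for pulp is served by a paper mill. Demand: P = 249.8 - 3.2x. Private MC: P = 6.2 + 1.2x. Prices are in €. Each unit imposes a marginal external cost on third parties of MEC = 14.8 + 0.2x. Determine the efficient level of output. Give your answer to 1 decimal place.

x* = 49.7

Social marginal cost = private MC + MEC = 21.0 + 1.4x.
Set SMC = demand: 21.0 + 1.4x = 249.8 - 3.2x → x* = 49.7391.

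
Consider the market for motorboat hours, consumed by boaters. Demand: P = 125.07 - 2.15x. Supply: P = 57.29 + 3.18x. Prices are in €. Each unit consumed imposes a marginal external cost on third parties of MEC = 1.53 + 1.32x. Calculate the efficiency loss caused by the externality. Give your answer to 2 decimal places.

Market equilibrium (private): 57.29 + 3.18x = 125.07 - 2.15x → x_m = 12.7167.
Social marginal benefit = demand − MEC = 123.54 - 3.47x.
Set SMB = MC: 123.54 - 3.47x = 57.29 + 3.18x → x* = 9.9624.
Between x* and x_m the wedge MC − SMB runs linearly from 0 to MEC(x_m), so the loss is a triangle.
DWL = ½ × 2.7543 × 18.3160 = 25.2239.

DWL = €25.22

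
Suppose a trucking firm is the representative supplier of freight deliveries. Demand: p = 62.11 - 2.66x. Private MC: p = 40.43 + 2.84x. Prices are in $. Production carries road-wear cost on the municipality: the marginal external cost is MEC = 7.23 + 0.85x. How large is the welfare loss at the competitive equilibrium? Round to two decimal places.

DWL = $8.81

Market equilibrium (private): 40.43 + 2.84x = 62.11 - 2.66x → x_m = 3.9418.
Social marginal cost = private MC + MEC = 47.66 + 3.69x.
Set SMC = demand: 47.66 + 3.69x = 62.11 - 2.66x → x* = 2.2756.
The loss is the area between SMC and demand from x* to x_m; with linear curves that's a triangle of height MEC(x_m).
DWL = ½ × 1.6662 × 10.5805 = 8.8146.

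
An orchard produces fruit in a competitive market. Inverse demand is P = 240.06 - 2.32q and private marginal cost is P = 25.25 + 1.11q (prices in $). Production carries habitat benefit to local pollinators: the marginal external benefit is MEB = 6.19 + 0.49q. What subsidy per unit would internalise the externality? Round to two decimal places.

subsidy = $43.02 per unit

Social marginal cost = private MC − MEB = 19.06 + 0.62q.
Set SMC = demand: 19.06 + 0.62q = 240.06 - 2.32q → q* = 75.1701.
The Pigouvian subsidy equals MEB at q*: 6.19 + 0.49×75.1701 = 43.0233.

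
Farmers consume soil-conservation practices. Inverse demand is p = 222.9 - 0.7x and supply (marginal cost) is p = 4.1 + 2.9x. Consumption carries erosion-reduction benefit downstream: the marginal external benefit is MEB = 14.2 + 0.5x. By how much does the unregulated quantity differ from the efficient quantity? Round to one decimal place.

14.4 units

Market equilibrium (private): 4.1 + 2.9x = 222.9 - 0.7x → x_m = 60.7778.
Social marginal benefit = demand + MEB = 237.1 - 0.2x.
Set SMB = MC: 237.1 - 0.2x = 4.1 + 2.9x → x* = 75.1613.
Gap = |60.7778 − 75.1613| = 14.3835.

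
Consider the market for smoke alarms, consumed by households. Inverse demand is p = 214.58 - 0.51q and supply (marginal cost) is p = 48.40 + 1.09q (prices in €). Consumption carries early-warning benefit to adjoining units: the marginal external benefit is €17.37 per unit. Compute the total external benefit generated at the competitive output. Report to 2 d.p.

Market equilibrium (private): 48.40 + 1.09q = 214.58 - 0.51q → q_m = 103.8625.
Total external benefit = MEB × q_m = 17.37 × 103.8625 = 1804.0916.

€1804.09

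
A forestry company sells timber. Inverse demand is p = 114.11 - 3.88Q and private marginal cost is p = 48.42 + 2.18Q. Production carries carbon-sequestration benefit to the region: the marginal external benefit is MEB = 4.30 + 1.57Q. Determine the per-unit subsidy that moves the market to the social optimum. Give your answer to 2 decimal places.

Social marginal cost = private MC − MEB = 44.12 + 0.61Q.
Set SMC = demand: 44.12 + 0.61Q = 114.11 - 3.88Q → Q* = 15.5880.
The Pigouvian subsidy equals MEB at Q*: 4.30 + 1.57×15.5880 = 28.7732.

subsidy = 28.77 per unit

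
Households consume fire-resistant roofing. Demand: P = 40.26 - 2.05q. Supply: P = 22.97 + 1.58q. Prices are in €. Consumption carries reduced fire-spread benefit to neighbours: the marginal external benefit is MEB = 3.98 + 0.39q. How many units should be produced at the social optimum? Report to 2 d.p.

Social marginal benefit = demand + MEB = 44.24 - 1.66q.
Set SMB = MC: 44.24 - 1.66q = 22.97 + 1.58q → q* = 6.5648.

q* = 6.56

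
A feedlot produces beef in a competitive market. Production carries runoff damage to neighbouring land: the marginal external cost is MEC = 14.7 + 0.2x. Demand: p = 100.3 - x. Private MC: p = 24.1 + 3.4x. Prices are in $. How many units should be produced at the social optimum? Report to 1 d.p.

Social marginal cost = private MC + MEC = 38.8 + 3.6x.
Set SMC = demand: 38.8 + 3.6x = 100.3 - x → x* = 13.3696.

x* = 13.4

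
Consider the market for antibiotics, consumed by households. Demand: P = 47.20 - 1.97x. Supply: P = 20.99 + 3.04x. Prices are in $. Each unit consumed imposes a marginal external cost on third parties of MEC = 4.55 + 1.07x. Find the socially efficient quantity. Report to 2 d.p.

x* = 3.56

Social marginal benefit = demand − MEC = 42.65 - 3.04x.
Set SMB = MC: 42.65 - 3.04x = 20.99 + 3.04x → x* = 3.5625.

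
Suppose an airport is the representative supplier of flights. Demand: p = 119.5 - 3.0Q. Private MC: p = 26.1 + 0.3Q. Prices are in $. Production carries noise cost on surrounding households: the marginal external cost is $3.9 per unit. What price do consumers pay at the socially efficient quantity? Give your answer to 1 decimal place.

P = $38.1

Social marginal cost = private MC + MEC = 30.0 + 0.3Q.
Set SMC = demand: 30.0 + 0.3Q = 119.5 - 3.0Q → Q* = 27.1212.
Consumer price on the demand curve at Q*: 119.5 − 3.0×27.1212 = 38.1364.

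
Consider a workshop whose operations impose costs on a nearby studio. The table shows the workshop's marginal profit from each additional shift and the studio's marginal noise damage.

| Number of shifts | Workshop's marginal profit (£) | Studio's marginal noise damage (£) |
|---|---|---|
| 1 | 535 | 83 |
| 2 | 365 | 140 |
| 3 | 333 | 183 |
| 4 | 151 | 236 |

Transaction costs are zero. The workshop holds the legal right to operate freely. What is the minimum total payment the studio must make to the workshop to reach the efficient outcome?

Left alone the workshop would choose level 4 (marginal profit stays positive).
Efficient level: k* = 3 (marginal profit ≥ marginal noise damage through 3).
The studio must at least cover the workshop's forgone profit from cutting 4→3: 151 = 151.

£151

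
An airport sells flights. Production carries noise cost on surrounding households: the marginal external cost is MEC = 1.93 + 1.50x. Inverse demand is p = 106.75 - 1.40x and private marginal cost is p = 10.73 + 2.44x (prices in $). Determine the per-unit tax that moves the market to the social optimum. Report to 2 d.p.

tax = $28.36 per unit

Social marginal cost = private MC + MEC = 12.66 + 3.94x.
Set SMC = demand: 12.66 + 3.94x = 106.75 - 1.40x → x* = 17.6199.
The Pigouvian tax equals MEC at x*: 1.93 + 1.50×17.6199 = 28.3599.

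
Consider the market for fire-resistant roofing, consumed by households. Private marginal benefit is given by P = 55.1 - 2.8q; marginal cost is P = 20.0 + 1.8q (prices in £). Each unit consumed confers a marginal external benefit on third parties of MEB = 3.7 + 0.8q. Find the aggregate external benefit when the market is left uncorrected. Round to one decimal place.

£51.5

Market equilibrium (private): 20.0 + 1.8q = 55.1 - 2.8q → q_m = 7.6304.
Total external benefit = ∫₀^{q_m} (3.7 + 0.8q) dq = 3.7×7.6304 + ½×0.8×7.6304² = 51.5217.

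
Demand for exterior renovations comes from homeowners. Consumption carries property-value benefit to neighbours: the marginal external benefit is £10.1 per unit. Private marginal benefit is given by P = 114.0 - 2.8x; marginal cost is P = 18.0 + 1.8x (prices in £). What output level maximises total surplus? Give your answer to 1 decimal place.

x* = 23.1

Social marginal benefit = demand + MEB = 124.1 - 2.8x.
Set SMB = MC: 124.1 - 2.8x = 18.0 + 1.8x → x* = 23.0652.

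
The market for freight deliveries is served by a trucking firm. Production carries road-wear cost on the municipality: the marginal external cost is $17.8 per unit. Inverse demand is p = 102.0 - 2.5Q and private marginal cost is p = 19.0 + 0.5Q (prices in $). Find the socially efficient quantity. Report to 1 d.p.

Q* = 21.7

Social marginal cost = private MC + MEC = 36.8 + 0.5Q.
Set SMC = demand: 36.8 + 0.5Q = 102.0 - 2.5Q → Q* = 21.7333.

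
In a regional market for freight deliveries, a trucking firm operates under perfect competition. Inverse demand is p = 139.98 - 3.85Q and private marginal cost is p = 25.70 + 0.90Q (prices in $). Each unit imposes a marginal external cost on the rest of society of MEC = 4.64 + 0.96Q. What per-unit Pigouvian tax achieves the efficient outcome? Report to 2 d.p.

tax = $23.07 per unit

Social marginal cost = private MC + MEC = 30.34 + 1.86Q.
Set SMC = demand: 30.34 + 1.86Q = 139.98 - 3.85Q → Q* = 19.2014.
The Pigouvian tax equals MEC at Q*: 4.64 + 0.96×19.2014 = 23.0733.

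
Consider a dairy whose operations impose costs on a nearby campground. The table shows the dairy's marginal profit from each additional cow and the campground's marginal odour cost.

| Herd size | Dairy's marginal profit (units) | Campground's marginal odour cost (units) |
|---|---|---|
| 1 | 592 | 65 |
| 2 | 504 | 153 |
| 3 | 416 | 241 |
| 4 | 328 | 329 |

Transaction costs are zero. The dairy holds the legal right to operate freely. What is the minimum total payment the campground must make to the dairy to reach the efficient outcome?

328

Left alone the dairy would choose level 4 (marginal profit stays positive).
Efficient level: k* = 3 (marginal profit ≥ marginal odour cost through 3).
The campground must at least cover the dairy's forgone profit from cutting 4→3: 328 = 328.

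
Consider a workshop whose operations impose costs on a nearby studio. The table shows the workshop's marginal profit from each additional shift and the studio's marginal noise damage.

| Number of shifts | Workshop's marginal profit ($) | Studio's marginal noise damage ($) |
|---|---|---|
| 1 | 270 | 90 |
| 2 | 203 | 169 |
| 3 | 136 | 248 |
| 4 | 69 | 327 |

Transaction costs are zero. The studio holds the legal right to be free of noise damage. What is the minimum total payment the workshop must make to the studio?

$259

Efficient level: marginal profit ≥ marginal noise damage through level 2, so k* = 2.
With the studio holding the right, the workshop must at least compensate total damage at k*: 90 + 169 = 259.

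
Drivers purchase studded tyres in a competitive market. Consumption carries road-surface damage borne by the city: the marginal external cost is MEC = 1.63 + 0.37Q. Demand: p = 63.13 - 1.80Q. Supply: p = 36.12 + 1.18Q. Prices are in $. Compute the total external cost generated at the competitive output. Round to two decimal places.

Market equilibrium (private): 36.12 + 1.18Q = 63.13 - 1.80Q → Q_m = 9.0638.
Total external cost = ∫₀^{Q_m} (1.63 + 0.37Q) dQ = 1.63×9.0638 + ½×0.37×9.0638² = 29.9722.

$29.97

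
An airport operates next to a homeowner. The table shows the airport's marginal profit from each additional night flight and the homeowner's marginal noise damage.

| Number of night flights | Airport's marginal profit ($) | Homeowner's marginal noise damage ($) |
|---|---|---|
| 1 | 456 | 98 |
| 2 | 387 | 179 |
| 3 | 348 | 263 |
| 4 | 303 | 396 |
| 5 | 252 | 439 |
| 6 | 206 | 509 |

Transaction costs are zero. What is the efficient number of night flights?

Bargaining reaches the level where marginal profit last exceeds marginal noise damage.
That holds through level 3 (348 ≥ 263) but not at 4 (303 < 396).

3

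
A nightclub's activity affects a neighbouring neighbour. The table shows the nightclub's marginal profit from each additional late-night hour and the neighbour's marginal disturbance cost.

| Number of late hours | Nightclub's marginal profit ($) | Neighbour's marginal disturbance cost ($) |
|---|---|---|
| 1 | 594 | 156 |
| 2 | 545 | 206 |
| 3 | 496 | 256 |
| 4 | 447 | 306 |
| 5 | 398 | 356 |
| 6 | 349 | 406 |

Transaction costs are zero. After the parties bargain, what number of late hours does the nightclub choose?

5

Bargaining reaches the level where marginal profit last exceeds marginal disturbance cost.
That holds through level 5 (398 ≥ 356) but not at 6 (349 < 406).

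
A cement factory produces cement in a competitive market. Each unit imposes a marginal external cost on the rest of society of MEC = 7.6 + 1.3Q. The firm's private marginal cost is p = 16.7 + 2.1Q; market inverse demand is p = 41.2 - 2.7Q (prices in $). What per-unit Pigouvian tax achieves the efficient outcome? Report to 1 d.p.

tax = $11.2 per unit

Social marginal cost = private MC + MEC = 24.3 + 3.4Q.
Set SMC = demand: 24.3 + 3.4Q = 41.2 - 2.7Q → Q* = 2.7705.
The Pigouvian tax equals MEC at Q*: 7.6 + 1.3×2.7705 = 11.2017.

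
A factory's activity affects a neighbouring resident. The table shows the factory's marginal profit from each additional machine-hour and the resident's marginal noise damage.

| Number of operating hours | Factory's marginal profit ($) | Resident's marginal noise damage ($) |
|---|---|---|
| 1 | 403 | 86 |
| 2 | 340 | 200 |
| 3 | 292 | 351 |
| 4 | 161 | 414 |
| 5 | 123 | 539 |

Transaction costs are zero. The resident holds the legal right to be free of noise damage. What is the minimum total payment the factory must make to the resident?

Efficient level: marginal profit ≥ marginal noise damage through level 2, so k* = 2.
With the resident holding the right, the factory must at least compensate total damage at k*: 86 + 200 = 286.

$286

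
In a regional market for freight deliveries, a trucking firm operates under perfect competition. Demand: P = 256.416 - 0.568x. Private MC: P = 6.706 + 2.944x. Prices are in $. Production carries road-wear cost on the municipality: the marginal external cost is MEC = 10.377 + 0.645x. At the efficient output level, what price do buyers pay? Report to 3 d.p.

Social marginal cost = private MC + MEC = 17.083 + 3.589x.
Set SMC = demand: 17.083 + 3.589x = 256.416 - 0.568x → x* = 57.5735.
Consumer price on the demand curve at x*: 256.416 − 0.568×57.5735 = 223.7143.

P = $223.714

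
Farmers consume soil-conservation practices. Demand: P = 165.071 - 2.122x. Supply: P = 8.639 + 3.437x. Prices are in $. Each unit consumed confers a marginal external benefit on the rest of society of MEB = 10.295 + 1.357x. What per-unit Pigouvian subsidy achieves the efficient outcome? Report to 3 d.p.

subsidy = $64.138 per unit

Social marginal benefit = demand + MEB = 175.366 - 0.765x.
Set SMB = MC: 175.366 - 0.765x = 8.639 + 3.437x → x* = 39.6780.
The Pigouvian subsidy equals MEB at x*: 10.295 + 1.357×39.6780 = 64.1380.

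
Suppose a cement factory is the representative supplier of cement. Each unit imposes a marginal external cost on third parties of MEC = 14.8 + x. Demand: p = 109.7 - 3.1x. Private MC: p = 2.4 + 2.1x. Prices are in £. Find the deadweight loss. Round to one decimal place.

DWL = £101.3

Market equilibrium (private): 2.4 + 2.1x = 109.7 - 3.1x → x_m = 20.6346.
Social marginal cost = private MC + MEC = 17.2 + 3.1x.
Set SMC = demand: 17.2 + 3.1x = 109.7 - 3.1x → x* = 14.9194.
Between x* and x_m the wedge SMC − demand runs linearly from 0 to MEC(x_m), so the loss is a triangle.
DWL = ½ × 5.7152 × 35.4346 = 101.2579.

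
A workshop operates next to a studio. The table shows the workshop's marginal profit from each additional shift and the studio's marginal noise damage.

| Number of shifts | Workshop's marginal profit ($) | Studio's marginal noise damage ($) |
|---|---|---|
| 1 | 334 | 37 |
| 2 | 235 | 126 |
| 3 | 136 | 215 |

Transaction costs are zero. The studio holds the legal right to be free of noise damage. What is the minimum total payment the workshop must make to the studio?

$163

Efficient level: marginal profit ≥ marginal noise damage through level 2, so k* = 2.
With the studio holding the right, the workshop must at least compensate total damage at k*: 37 + 126 = 163.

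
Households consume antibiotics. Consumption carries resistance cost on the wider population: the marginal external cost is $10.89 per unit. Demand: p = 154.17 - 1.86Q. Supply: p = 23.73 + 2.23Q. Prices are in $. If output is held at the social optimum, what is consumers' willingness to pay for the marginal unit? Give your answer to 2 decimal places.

P = $99.80

Social marginal benefit = demand − MEC = 143.28 - 1.86Q.
Set SMB = MC: 143.28 - 1.86Q = 23.73 + 2.23Q → Q* = 29.2298.
Consumer price on the demand curve at Q*: 154.17 − 1.86×29.2298 = 99.8026.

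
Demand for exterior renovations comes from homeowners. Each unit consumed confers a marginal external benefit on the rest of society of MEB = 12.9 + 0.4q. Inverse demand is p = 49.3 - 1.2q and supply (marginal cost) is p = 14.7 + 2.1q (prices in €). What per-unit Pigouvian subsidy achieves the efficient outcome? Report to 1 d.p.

subsidy = €19.5 per unit

Social marginal benefit = demand + MEB = 62.2 - 0.8q.
Set SMB = MC: 62.2 - 0.8q = 14.7 + 2.1q → q* = 16.3793.
The Pigouvian subsidy equals MEB at q*: 12.9 + 0.4×16.3793 = 19.4517.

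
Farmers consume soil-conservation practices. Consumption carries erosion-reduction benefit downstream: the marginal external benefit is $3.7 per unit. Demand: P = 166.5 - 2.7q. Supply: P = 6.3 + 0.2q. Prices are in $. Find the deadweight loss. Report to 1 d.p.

DWL = $2.4

Market equilibrium (private): 6.3 + 0.2q = 166.5 - 2.7q → q_m = 55.2414.
Social marginal benefit = demand + MEB = 170.2 - 2.7q.
Set SMB = MC: 170.2 - 2.7q = 6.3 + 0.2q → q* = 56.5172.
Height of the DWL triangle at q_m is SMB(q_m) − MC(q_m) = MEB(q_m) = 3.7000.
DWL = ½ × 1.2758 × 3.7000 = 2.3602.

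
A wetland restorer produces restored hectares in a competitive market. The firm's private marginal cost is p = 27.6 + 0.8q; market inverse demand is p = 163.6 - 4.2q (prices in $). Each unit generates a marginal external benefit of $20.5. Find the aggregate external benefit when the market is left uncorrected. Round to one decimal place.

Market equilibrium (private): 27.6 + 0.8q = 163.6 - 4.2q → q_m = 27.2000.
Total external benefit = MEB × q_m = 20.5 × 27.2000 = 557.6000.

$557.6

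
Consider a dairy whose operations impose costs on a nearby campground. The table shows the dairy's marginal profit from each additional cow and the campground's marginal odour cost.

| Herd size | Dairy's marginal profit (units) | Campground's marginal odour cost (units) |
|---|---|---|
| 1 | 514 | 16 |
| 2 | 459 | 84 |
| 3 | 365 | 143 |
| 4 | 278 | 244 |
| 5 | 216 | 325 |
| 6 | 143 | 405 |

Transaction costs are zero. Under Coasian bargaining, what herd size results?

Bargaining reaches the level where marginal profit last exceeds marginal odour cost.
That holds through level 4 (278 ≥ 244) but not at 5 (216 < 325).

4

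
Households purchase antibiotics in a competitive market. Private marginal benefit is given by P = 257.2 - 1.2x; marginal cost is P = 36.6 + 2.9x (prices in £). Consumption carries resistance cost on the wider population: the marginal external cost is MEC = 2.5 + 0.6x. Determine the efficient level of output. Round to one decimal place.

Social marginal benefit = demand − MEC = 254.7 - 1.8x.
Set SMB = MC: 254.7 - 1.8x = 36.6 + 2.9x → x* = 46.4043.

x* = 46.4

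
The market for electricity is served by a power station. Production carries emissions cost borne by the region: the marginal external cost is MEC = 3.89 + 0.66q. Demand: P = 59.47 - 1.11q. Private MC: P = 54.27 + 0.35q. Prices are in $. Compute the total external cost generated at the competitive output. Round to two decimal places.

Market equilibrium (private): 54.27 + 0.35q = 59.47 - 1.11q → q_m = 3.5616.
Total external cost = ∫₀^{q_m} (3.89 + 0.66q) dq = 3.89×3.5616 + ½×0.66×3.5616² = 18.0407.

$18.04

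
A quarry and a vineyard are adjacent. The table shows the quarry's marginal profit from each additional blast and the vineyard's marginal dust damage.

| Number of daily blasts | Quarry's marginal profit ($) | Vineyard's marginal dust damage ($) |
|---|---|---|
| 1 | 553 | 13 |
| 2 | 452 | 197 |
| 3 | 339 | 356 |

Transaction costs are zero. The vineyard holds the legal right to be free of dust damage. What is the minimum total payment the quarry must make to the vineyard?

Efficient level: marginal profit ≥ marginal dust damage through level 2, so k* = 2.
With the vineyard holding the right, the quarry must at least compensate total damage at k*: 13 + 197 = 210.

$210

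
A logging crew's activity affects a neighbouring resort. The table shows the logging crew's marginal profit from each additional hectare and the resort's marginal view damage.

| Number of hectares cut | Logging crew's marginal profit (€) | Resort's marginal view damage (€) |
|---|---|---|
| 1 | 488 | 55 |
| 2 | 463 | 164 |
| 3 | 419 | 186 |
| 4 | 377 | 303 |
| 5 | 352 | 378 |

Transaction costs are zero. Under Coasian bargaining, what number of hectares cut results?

4

Bargaining reaches the level where marginal profit last exceeds marginal view damage.
That holds through level 4 (377 ≥ 303) but not at 5 (352 < 378).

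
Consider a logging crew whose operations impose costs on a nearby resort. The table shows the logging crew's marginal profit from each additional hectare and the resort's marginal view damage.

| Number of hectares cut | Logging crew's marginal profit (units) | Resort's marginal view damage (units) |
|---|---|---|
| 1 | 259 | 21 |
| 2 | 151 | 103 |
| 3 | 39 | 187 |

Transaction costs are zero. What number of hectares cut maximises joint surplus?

Bargaining reaches the level where marginal profit last exceeds marginal view damage.
That holds through level 2 (151 ≥ 103) but not at 3 (39 < 187).

2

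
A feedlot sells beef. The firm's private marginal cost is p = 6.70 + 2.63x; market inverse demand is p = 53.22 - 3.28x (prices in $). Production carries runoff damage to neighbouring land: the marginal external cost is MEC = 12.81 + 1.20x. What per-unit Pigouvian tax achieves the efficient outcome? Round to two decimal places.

tax = $18.50 per unit

Social marginal cost = private MC + MEC = 19.51 + 3.83x.
Set SMC = demand: 19.51 + 3.83x = 53.22 - 3.28x → x* = 4.7412.
The Pigouvian tax equals MEC at x*: 12.81 + 1.20×4.7412 = 18.4994.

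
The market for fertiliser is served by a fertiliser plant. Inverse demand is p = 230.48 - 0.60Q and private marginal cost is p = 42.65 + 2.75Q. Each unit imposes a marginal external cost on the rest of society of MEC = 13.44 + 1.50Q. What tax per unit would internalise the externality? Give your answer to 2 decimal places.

Social marginal cost = private MC + MEC = 56.09 + 4.25Q.
Set SMC = demand: 56.09 + 4.25Q = 230.48 - 0.60Q → Q* = 35.9567.
The Pigouvian tax equals MEC at Q*: 13.44 + 1.50×35.9567 = 67.3751.

tax = 67.38 per unit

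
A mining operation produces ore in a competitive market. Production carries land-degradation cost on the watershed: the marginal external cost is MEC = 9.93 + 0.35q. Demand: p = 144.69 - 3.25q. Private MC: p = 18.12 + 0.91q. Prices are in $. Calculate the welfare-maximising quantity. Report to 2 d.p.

q* = 25.86

Social marginal cost = private MC + MEC = 28.05 + 1.26q.
Set SMC = demand: 28.05 + 1.26q = 144.69 - 3.25q → q* = 25.8625.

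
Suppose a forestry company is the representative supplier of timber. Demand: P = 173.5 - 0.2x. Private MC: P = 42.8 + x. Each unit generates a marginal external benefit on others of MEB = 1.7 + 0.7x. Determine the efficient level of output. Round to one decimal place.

x* = 264.8

Social marginal cost = private MC − MEB = 41.1 + 0.3x.
Set SMC = demand: 41.1 + 0.3x = 173.5 - 0.2x → x* = 264.8000.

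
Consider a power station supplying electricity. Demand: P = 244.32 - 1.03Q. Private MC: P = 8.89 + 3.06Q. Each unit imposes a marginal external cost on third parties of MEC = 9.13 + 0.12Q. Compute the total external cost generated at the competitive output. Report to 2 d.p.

Market equilibrium (private): 8.89 + 3.06Q = 244.32 - 1.03Q → Q_m = 57.5623.
Total external cost = ∫₀^{Q_m} (9.13 + 0.12Q) dQ = 9.13×57.5623 + ½×0.12×57.5623² = 724.3489.

724.35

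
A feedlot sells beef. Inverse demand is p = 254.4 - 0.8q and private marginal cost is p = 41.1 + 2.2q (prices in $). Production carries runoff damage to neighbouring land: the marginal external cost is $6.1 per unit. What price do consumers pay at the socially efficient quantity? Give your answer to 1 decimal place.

Social marginal cost = private MC + MEC = 47.2 + 2.2q.
Set SMC = demand: 47.2 + 2.2q = 254.4 - 0.8q → q* = 69.0667.
Consumer price on the demand curve at q*: 254.4 − 0.8×69.0667 = 199.1466.

P = $199.1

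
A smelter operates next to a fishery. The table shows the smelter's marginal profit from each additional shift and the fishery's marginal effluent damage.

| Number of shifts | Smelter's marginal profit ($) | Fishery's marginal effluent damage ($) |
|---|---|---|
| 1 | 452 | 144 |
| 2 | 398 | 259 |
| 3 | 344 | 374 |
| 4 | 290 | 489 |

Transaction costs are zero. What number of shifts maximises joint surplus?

2

Bargaining reaches the level where marginal profit last exceeds marginal effluent damage.
That holds through level 2 (398 ≥ 259) but not at 3 (344 < 374).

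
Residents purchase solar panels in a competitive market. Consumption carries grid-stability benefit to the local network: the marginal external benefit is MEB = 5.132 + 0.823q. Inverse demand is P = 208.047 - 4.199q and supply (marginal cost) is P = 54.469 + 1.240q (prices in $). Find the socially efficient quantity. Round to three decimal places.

q* = 34.383

Social marginal benefit = demand + MEB = 213.179 - 3.376q.
Set SMB = MC: 213.179 - 3.376q = 54.469 + 1.240q → q* = 34.3826.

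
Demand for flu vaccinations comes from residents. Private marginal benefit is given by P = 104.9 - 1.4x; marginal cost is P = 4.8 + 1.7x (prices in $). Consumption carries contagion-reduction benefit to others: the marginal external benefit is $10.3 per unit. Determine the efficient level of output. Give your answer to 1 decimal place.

x* = 35.6

Social marginal benefit = demand + MEB = 115.2 - 1.4x.
Set SMB = MC: 115.2 - 1.4x = 4.8 + 1.7x → x* = 35.6129.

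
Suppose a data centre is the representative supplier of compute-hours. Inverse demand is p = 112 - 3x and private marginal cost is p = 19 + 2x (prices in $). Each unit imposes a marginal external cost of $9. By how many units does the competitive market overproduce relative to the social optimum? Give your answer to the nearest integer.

2 units

Market equilibrium (private): 19 + 2x = 112 - 3x → x_m = 18.6000.
Social marginal cost = private MC + MEC = 28 + 2x.
Set SMC = demand: 28 + 2x = 112 - 3x → x* = 16.8000.
Gap = |18.6000 − 16.8000| = 1.8000.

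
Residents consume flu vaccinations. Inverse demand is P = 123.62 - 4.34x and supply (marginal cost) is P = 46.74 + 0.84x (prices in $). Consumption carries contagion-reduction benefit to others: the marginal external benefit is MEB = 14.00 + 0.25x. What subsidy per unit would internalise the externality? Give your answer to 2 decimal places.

Social marginal benefit = demand + MEB = 137.62 - 4.09x.
Set SMB = MC: 137.62 - 4.09x = 46.74 + 0.84x → x* = 18.4341.
The Pigouvian subsidy equals MEB at x*: 14.00 + 0.25×18.4341 = 18.6085.

subsidy = $18.61 per unit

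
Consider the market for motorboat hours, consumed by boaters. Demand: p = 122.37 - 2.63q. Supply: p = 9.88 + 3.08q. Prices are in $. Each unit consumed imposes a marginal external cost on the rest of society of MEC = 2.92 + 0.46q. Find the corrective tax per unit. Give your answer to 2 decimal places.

Social marginal benefit = demand − MEC = 119.45 - 3.09q.
Set SMB = MC: 119.45 - 3.09q = 9.88 + 3.08q → q* = 17.7585.
The Pigouvian tax equals MEC at q*: 2.92 + 0.46×17.7585 = 11.0889.

tax = $11.09 per unit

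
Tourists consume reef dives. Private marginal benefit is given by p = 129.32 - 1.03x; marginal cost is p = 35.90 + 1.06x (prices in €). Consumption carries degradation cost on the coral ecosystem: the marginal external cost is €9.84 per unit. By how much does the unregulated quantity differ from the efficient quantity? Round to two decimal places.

Market equilibrium (private): 35.90 + 1.06x = 129.32 - 1.03x → x_m = 44.6986.
Social marginal benefit = demand − MEC = 119.48 - 1.03x.
Set SMB = MC: 119.48 - 1.03x = 35.90 + 1.06x → x* = 39.9904.
Gap = |44.6986 − 39.9904| = 4.7082.

4.71 units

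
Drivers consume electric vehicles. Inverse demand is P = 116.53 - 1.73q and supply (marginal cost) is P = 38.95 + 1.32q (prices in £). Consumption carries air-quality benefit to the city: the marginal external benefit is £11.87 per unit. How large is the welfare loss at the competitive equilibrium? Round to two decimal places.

Market equilibrium (private): 38.95 + 1.32q = 116.53 - 1.73q → q_m = 25.4361.
Social marginal benefit = demand + MEB = 128.40 - 1.73q.
Set SMB = MC: 128.40 - 1.73q = 38.95 + 1.32q → q* = 29.3279.
The loss is the area between SMB and MC from q* to q_m; with linear curves that's a triangle of height MEB(q_m).
DWL = ½ × 3.8918 × 11.8700 = 23.0978.

DWL = £23.10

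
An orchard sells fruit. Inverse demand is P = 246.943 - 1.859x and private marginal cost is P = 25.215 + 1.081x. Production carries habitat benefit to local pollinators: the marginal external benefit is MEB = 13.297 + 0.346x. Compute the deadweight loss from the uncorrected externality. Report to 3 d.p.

Market equilibrium (private): 25.215 + 1.081x = 246.943 - 1.859x → x_m = 75.4177.
Social marginal cost = private MC − MEB = 11.918 + 0.735x.
Set SMC = demand: 11.918 + 0.735x = 246.943 - 1.859x → x* = 90.6033.
The loss is the area between SMC and demand from x* to x_m; with linear curves that's a triangle of height MEB(x_m).
DWL = ½ × 15.1856 × 39.3915 = 299.0918.

DWL = 299.092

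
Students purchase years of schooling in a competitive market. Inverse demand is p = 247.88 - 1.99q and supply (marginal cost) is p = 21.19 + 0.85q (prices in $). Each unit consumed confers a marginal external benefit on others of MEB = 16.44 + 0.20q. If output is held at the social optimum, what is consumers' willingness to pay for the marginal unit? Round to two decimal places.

Social marginal benefit = demand + MEB = 264.32 - 1.79q.
Set SMB = MC: 264.32 - 1.79q = 21.19 + 0.85q → q* = 92.0947.
Consumer price on the demand curve at q*: 247.88 − 1.99×92.0947 = 64.6115.

P = $64.61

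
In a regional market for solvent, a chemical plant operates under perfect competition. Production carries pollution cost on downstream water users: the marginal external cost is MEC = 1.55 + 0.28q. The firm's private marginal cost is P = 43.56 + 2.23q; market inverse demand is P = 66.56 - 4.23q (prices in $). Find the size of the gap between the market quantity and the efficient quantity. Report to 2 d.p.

0.38 units

Market equilibrium (private): 43.56 + 2.23q = 66.56 - 4.23q → q_m = 3.5604.
Social marginal cost = private MC + MEC = 45.11 + 2.51q.
Set SMC = demand: 45.11 + 2.51q = 66.56 - 4.23q → q* = 3.1825.
Gap = |3.5604 − 3.1825| = 0.3779.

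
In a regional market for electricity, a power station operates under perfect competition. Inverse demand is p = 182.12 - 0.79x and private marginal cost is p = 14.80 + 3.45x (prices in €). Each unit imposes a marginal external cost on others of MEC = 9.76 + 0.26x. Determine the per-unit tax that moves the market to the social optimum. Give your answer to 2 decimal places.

Social marginal cost = private MC + MEC = 24.56 + 3.71x.
Set SMC = demand: 24.56 + 3.71x = 182.12 - 0.79x → x* = 35.0133.
The Pigouvian tax equals MEC at x*: 9.76 + 0.26×35.0133 = 18.8635.

tax = €18.86 per unit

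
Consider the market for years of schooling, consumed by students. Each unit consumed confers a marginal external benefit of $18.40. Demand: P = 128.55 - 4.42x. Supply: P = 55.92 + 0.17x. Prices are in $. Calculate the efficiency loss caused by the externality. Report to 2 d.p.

Market equilibrium (private): 55.92 + 0.17x = 128.55 - 4.42x → x_m = 15.8235.
Social marginal benefit = demand + MEB = 146.95 - 4.42x.
Set SMB = MC: 146.95 - 4.42x = 55.92 + 0.17x → x* = 19.8322.
The loss is the area between SMB and MC from x* to x_m; with linear curves that's a triangle of height MEB(x_m).
DWL = ½ × 4.0087 × 18.4000 = 36.8800.

DWL = $36.88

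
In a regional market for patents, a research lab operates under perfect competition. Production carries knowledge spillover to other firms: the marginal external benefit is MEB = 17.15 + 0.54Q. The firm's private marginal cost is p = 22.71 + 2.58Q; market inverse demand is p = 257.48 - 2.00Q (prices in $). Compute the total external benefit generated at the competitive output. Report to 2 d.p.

Market equilibrium (private): 22.71 + 2.58Q = 257.48 - 2.00Q → Q_m = 51.2598.
Total external benefit = ∫₀^{Q_m} (17.15 + 0.54Q) dQ = 17.15×51.2598 + ½×0.54×51.2598² = 1588.5487.

$1588.55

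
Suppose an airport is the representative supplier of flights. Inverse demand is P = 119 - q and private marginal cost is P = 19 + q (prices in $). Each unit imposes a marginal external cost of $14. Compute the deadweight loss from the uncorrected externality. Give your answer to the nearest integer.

Market equilibrium (private): 19 + q = 119 - q → q_m = 50.0000.
Social marginal cost = private MC + MEC = 33 + q.
Set SMC = demand: 33 + q = 119 - q → q* = 43.0000.
The welfare-loss triangle has base |q_m − q*| and height MEC(q_m) (the vertical gap between SMC and demand is zero at q* and MEC at q_m).
DWL = ½ × 7.0000 × 14.0000 = 49.0000.

DWL = $49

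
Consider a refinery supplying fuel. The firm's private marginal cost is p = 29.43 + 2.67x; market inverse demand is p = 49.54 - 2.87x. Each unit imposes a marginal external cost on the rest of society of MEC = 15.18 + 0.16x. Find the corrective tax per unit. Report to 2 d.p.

Social marginal cost = private MC + MEC = 44.61 + 2.83x.
Set SMC = demand: 44.61 + 2.83x = 49.54 - 2.87x → x* = 0.8649.
The Pigouvian tax equals MEC at x*: 15.18 + 0.16×0.8649 = 15.3184.

tax = 15.32 per unit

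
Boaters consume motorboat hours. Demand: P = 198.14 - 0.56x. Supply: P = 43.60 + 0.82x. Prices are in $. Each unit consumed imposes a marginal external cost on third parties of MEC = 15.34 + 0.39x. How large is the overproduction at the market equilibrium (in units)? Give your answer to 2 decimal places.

33.34 units

Market equilibrium (private): 43.60 + 0.82x = 198.14 - 0.56x → x_m = 111.9855.
Social marginal benefit = demand − MEC = 182.80 - 0.95x.
Set SMB = MC: 182.80 - 0.95x = 43.60 + 0.82x → x* = 78.6441.
Gap = |111.9855 − 78.6441| = 33.3414.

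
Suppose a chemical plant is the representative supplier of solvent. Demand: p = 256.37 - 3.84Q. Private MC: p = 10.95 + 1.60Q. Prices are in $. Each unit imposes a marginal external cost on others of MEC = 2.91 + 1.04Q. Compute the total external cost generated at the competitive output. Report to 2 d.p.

$1189.62

Market equilibrium (private): 10.95 + 1.60Q = 256.37 - 3.84Q → Q_m = 45.1140.
Total external cost = ∫₀^{Q_m} (2.91 + 1.04Q) dQ = 2.91×45.1140 + ½×1.04×45.1140² = 1189.6237.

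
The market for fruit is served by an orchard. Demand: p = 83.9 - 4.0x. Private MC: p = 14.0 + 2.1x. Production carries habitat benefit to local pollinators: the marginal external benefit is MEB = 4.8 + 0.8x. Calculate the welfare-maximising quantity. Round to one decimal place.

Social marginal cost = private MC − MEB = 9.2 + 1.3x.
Set SMC = demand: 9.2 + 1.3x = 83.9 - 4.0x → x* = 14.0943.

x* = 14.1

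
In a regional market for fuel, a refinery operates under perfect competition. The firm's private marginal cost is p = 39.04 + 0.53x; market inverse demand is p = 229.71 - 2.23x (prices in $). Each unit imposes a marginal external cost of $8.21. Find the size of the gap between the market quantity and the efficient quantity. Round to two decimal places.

2.97 units

Market equilibrium (private): 39.04 + 0.53x = 229.71 - 2.23x → x_m = 69.0833.
Social marginal cost = private MC + MEC = 47.25 + 0.53x.
Set SMC = demand: 47.25 + 0.53x = 229.71 - 2.23x → x* = 66.1087.
Gap = |69.0833 − 66.1087| = 2.9746.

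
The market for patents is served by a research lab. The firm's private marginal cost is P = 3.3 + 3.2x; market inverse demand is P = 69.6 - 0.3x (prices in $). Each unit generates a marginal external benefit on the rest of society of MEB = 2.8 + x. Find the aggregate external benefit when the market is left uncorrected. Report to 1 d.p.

Market equilibrium (private): 3.3 + 3.2x = 69.6 - 0.3x → x_m = 18.9429.
Total external benefit = ∫₀^{x_m} (2.8 + 1.0x) dx = 2.8×18.9429 + ½×1.0×18.9429² = 232.4569.

$232.5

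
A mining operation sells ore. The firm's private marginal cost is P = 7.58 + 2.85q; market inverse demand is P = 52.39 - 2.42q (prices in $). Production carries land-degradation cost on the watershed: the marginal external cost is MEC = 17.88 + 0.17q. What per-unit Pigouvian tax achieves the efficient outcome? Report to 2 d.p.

Social marginal cost = private MC + MEC = 25.46 + 3.02q.
Set SMC = demand: 25.46 + 3.02q = 52.39 - 2.42q → q* = 4.9504.
The Pigouvian tax equals MEC at q*: 17.88 + 0.17×4.9504 = 18.7216.

tax = $18.72 per unit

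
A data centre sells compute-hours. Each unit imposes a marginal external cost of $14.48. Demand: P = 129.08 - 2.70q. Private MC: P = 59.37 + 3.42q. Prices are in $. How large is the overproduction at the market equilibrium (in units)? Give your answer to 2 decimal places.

2.37 units

Market equilibrium (private): 59.37 + 3.42q = 129.08 - 2.70q → q_m = 11.3905.
Social marginal cost = private MC + MEC = 73.85 + 3.42q.
Set SMC = demand: 73.85 + 3.42q = 129.08 - 2.70q → q* = 9.0245.
Gap = |11.3905 − 9.0245| = 2.3660.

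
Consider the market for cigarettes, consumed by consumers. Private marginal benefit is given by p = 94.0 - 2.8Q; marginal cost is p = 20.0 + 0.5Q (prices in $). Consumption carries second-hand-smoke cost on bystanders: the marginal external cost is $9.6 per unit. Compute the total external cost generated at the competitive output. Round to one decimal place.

$215.3

Market equilibrium (private): 20.0 + 0.5Q = 94.0 - 2.8Q → Q_m = 22.4242.
Total external cost = MEC × Q_m = 9.6 × 22.4242 = 215.2723.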